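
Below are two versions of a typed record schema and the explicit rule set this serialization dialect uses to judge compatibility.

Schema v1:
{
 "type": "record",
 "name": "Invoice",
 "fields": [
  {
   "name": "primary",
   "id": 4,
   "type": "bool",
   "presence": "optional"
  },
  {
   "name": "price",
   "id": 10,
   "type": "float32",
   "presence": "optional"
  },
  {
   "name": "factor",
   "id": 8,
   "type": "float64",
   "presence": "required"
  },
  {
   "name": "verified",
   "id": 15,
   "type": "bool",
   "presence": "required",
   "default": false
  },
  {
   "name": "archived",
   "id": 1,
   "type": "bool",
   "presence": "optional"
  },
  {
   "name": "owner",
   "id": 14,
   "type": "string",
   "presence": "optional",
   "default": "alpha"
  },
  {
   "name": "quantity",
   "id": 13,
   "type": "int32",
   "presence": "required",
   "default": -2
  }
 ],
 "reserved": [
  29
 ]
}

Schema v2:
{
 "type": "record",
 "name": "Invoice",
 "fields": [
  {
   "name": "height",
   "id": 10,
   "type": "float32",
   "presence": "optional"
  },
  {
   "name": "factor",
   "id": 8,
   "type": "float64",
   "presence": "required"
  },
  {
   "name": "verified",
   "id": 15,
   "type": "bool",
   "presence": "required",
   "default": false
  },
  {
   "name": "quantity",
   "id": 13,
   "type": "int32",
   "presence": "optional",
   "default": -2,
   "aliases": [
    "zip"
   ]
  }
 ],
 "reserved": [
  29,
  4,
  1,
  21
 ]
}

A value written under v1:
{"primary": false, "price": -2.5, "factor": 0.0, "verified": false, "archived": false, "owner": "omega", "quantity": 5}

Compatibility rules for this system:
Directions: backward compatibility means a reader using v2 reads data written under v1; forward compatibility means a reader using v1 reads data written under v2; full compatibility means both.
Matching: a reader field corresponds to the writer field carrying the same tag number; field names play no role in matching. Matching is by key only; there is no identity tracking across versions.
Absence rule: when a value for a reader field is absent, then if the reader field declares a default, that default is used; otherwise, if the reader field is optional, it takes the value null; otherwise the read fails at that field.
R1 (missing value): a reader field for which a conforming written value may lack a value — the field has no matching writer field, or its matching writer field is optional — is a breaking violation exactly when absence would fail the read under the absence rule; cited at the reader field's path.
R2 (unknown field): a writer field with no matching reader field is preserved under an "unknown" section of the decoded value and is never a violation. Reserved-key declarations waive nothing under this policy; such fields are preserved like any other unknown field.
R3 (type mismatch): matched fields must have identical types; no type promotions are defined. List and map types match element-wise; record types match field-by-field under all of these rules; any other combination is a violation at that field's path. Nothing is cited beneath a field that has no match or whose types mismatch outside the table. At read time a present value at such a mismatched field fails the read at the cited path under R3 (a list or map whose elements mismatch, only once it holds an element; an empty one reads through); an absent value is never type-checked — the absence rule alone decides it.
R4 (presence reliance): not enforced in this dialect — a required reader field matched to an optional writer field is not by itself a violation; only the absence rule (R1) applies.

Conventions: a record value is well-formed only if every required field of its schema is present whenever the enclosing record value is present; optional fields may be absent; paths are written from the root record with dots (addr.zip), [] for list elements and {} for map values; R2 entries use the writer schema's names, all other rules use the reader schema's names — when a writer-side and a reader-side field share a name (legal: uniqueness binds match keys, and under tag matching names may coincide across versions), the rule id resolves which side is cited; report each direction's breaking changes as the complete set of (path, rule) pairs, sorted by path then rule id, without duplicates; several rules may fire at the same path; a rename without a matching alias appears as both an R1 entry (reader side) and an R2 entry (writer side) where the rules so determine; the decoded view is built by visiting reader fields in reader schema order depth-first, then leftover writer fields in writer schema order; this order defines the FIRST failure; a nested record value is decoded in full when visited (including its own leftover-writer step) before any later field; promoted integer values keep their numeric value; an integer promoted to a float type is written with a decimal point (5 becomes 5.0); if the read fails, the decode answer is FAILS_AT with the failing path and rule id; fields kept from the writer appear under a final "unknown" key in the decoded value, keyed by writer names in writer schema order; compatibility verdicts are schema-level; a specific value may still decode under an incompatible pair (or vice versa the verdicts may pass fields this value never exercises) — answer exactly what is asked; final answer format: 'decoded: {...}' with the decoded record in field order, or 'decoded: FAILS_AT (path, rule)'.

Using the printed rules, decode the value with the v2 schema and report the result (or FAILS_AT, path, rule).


decoded: {"height": -2.5, "factor": 0.0, "verified": false, "quantity": 5, "unknown": {"primary": false, "archived": false, "owner": "omega"}}

arrows below run writer -> reader for Invoice
decode walk for Invoice under reader schema v2:
  height := -2.5 (from writer price)
  factor := 0.0
  verified := false
  quantity := 5
  writer primary: kept under "unknown"
  writer archived: kept under "unknown"
  writer owner: kept under "unknown"
  => decoded: {"height": -2.5, "factor": 0.0, "verified": false, "quantity": 5, "unknown": {"primary": false, "archived": false, "owner": "omega"}}
checking off the Invoice differences that do not matter here:
  field quantity in record Invoice: required changed to optional -> no rule fires on it and the decoded Invoice view is identical with or without it


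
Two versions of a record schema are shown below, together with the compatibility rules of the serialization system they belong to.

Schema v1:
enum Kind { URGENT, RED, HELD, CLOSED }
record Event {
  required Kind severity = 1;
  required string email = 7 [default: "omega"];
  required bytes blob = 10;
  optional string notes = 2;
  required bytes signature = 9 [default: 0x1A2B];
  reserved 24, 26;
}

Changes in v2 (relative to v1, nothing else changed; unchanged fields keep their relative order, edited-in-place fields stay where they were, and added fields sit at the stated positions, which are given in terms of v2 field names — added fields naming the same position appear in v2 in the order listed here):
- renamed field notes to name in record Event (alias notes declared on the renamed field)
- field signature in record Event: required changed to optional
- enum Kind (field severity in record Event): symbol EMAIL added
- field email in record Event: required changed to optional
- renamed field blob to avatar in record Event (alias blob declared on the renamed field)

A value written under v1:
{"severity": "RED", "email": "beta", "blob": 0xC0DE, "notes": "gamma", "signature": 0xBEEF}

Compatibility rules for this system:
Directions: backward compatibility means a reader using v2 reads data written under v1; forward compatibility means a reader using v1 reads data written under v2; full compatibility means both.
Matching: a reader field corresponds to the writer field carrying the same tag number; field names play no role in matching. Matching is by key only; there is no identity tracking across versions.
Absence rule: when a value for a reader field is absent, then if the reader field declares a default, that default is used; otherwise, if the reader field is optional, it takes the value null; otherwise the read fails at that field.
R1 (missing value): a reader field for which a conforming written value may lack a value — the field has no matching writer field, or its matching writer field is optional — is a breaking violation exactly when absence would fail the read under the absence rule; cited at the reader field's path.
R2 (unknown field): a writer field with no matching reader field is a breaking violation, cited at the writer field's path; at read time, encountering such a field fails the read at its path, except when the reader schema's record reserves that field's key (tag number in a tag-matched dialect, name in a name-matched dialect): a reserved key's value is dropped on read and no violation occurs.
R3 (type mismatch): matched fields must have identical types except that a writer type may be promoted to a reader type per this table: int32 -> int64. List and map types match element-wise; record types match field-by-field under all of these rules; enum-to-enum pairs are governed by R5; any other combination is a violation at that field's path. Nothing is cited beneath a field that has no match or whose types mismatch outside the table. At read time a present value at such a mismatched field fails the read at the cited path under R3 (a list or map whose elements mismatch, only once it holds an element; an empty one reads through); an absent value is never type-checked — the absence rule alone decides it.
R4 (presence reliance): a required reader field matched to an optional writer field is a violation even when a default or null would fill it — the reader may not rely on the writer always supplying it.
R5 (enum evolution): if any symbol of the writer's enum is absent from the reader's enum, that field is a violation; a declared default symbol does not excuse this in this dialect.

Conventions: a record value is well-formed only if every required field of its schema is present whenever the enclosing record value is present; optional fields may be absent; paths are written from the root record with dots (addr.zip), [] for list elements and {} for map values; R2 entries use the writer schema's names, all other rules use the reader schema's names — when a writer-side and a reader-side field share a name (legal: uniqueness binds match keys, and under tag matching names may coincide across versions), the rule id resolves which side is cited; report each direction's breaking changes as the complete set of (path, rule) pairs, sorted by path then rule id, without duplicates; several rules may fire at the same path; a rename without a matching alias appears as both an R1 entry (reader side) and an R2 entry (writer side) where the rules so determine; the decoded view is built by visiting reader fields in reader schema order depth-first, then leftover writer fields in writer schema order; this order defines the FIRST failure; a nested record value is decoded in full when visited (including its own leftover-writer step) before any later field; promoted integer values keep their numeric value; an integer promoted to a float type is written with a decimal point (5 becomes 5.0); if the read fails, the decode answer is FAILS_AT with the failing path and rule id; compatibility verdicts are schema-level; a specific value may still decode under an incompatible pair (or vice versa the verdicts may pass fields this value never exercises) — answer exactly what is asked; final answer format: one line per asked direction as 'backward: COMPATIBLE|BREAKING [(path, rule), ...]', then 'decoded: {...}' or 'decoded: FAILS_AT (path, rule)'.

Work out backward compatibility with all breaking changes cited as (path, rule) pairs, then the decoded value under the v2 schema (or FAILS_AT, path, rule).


backward: COMPATIBLE []; decoded: {"severity": "RED", "email": "beta", "avatar": 0xC0DE, "name": "gamma", "signature": 0xBEEF}

in Event below, arrows point writer -> reader
backward on Event — v2 reading data written by v1:
  Kind -> Kind, writer required: severity aligns to severity
  string -> string, writer required: email aligns to email
  bytes -> bytes, writer required: avatar aligns to blob
  string -> string, writer optional: name aligns to notes
  bytes -> bytes, writer required: signature aligns to signature
  => no violations; backward on Event: COMPATIBLE
migrating the Event value to v2:
  severity := "RED"
  email := "beta"
  avatar := 0xC0DE (from writer blob)
  name := "gamma" (from writer notes)
  signature := 0xBEEF
  => decoded: {"severity": "RED", "email": "beta", "avatar": 0xC0DE, "name": "gamma", "signature": 0xBEEF}
remaining Event differences; none change what is asked:
  field signature in record Event: required changed to optional -> matters only for Event's forward compatibility — outside the asked direction
  enum Kind (field severity in record Event): symbol EMAIL added -> matters only for Event's forward compatibility — outside the asked direction
  field email in record Event: required changed to optional -> matters only for Event's forward compatibility — outside the asked direction


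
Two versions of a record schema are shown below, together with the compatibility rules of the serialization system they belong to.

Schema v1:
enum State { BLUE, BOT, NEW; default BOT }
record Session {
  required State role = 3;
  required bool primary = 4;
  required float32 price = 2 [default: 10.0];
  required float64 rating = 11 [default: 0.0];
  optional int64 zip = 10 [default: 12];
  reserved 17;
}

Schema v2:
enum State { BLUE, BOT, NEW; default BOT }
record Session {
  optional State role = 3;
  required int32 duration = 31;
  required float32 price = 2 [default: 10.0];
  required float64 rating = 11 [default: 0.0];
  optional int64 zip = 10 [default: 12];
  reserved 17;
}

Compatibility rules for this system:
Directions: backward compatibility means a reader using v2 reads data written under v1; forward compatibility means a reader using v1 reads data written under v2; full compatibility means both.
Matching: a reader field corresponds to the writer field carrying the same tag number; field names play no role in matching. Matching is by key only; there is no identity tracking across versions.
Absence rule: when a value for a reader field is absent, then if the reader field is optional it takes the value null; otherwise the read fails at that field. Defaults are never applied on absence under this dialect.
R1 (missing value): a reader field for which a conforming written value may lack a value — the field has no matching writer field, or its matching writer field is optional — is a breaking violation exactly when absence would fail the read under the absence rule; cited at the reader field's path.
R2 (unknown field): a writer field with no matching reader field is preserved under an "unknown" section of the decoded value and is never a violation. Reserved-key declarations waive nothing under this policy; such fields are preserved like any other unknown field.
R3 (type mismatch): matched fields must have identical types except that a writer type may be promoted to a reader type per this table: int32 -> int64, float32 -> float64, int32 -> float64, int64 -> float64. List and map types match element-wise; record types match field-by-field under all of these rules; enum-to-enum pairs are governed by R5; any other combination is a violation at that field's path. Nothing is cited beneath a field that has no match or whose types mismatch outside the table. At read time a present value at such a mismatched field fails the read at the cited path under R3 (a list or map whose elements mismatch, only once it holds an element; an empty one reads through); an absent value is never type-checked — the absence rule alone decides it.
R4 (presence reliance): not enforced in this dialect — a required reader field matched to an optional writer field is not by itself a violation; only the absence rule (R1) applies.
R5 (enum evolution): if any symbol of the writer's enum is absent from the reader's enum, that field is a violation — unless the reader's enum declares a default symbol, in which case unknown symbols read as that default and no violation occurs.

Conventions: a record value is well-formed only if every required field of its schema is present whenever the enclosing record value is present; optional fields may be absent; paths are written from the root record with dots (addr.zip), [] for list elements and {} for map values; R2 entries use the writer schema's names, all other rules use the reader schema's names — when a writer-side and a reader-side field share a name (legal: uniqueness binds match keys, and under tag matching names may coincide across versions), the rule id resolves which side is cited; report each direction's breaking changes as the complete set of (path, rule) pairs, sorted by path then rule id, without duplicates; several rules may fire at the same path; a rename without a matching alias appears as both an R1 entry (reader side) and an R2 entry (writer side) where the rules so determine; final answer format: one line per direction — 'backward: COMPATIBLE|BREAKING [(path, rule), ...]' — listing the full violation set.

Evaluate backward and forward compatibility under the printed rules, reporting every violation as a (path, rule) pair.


backward: BREAKING [(duration, R1)]; forward: BREAKING [(primary, R1), (role, R1)]

in Session below, arrows point writer -> reader
checking backward for Session: reader v2 against writer v1:
  State -> State, writer required: role aligns to role
  duration: no writer match
  float32 -> float32, writer required: price aligns to price
  float64 -> float64, writer required: rating aligns to rating
  int64 -> int64, writer optional: zip aligns to zip
  primary (writer side), unknown to reader
  rule R1 violated at duration
  => 1 violation(s): backward is BREAKING for Session
checking forward for Session: reader v1 against writer v2:
  State -> State, writer optional: role aligns to role
  primary: no writer match
  float32 -> float32, writer required: price aligns to price
  float64 -> float64, writer required: rating aligns to rating
  int64 -> int64, writer optional: zip aligns to zip
  duration (writer side), unknown to reader
  rule R1 violated at primary
  rule R1 violated at role
  => 2 violation(s): forward is BREAKING for Session


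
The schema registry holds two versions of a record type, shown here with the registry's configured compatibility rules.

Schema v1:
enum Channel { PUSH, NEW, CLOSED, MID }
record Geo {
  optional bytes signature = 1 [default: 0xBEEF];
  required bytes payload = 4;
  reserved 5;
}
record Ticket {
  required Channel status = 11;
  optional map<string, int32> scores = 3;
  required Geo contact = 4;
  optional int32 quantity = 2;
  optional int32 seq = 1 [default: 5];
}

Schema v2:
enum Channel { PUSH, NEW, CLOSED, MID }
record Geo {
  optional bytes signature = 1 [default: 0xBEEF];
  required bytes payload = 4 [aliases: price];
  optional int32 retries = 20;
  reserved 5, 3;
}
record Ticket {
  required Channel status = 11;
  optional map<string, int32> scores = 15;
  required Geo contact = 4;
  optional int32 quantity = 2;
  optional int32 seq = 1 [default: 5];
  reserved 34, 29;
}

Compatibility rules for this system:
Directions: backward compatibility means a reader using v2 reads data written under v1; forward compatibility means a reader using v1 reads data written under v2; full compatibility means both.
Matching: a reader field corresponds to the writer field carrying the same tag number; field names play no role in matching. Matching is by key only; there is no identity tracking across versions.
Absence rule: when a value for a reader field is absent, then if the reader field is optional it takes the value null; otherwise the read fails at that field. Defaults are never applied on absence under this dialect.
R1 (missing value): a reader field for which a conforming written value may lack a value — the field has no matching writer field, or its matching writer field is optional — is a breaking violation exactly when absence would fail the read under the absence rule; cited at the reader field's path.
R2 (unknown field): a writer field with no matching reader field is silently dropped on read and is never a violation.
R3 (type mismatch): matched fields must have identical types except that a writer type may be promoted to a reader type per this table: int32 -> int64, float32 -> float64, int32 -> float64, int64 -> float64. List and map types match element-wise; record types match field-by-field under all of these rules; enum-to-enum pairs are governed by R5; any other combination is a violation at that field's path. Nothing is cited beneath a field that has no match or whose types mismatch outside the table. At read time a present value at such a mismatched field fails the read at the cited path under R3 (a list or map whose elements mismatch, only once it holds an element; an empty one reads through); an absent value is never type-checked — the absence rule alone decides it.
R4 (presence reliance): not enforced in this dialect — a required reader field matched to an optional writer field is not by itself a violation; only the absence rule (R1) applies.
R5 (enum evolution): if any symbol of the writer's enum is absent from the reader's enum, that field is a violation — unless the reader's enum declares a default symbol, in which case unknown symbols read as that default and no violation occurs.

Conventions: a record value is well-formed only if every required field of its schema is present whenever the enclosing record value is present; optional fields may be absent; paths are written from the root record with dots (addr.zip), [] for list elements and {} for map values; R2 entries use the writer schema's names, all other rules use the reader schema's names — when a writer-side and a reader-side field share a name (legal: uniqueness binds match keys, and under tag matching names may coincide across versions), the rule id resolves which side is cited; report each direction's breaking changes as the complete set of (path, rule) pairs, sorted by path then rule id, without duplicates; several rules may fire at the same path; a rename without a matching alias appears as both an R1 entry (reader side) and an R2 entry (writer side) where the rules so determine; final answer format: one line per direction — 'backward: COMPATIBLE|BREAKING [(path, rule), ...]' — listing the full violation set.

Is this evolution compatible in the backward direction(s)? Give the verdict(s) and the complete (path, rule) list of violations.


each type pair in Ticket: writer, then reader
backward pass over Ticket, reader schema v2, writer schema v1:
  Channel -> Channel, writer required: status aligns to status
  no writer field matches reader scores
  Geo -> Geo, writer required: contact aligns to contact
  int32 -> int32, writer optional: quantity aligns to quantity
  int32 -> int32, writer optional: seq aligns to seq
  writer scores: unknown to reader
  bytes -> bytes, writer optional: contact.signature aligns to contact.signature
  bytes -> bytes, writer required: contact.payload aligns to contact.payload
  no writer field matches reader contact.retries
  => no violations; backward on Ticket: COMPATIBLE
checking off the Ticket differences that do not matter here:
  field scores in record Ticket: tag 3 changed to 15 -> triggers nothing under Ticket's printed rules — same verdict
  added field retries to record Geo: optional int32, tag 20 (in v2 it sits last) -> triggers nothing under Ticket's printed rules — same verdict

backward: COMPATIBLE []


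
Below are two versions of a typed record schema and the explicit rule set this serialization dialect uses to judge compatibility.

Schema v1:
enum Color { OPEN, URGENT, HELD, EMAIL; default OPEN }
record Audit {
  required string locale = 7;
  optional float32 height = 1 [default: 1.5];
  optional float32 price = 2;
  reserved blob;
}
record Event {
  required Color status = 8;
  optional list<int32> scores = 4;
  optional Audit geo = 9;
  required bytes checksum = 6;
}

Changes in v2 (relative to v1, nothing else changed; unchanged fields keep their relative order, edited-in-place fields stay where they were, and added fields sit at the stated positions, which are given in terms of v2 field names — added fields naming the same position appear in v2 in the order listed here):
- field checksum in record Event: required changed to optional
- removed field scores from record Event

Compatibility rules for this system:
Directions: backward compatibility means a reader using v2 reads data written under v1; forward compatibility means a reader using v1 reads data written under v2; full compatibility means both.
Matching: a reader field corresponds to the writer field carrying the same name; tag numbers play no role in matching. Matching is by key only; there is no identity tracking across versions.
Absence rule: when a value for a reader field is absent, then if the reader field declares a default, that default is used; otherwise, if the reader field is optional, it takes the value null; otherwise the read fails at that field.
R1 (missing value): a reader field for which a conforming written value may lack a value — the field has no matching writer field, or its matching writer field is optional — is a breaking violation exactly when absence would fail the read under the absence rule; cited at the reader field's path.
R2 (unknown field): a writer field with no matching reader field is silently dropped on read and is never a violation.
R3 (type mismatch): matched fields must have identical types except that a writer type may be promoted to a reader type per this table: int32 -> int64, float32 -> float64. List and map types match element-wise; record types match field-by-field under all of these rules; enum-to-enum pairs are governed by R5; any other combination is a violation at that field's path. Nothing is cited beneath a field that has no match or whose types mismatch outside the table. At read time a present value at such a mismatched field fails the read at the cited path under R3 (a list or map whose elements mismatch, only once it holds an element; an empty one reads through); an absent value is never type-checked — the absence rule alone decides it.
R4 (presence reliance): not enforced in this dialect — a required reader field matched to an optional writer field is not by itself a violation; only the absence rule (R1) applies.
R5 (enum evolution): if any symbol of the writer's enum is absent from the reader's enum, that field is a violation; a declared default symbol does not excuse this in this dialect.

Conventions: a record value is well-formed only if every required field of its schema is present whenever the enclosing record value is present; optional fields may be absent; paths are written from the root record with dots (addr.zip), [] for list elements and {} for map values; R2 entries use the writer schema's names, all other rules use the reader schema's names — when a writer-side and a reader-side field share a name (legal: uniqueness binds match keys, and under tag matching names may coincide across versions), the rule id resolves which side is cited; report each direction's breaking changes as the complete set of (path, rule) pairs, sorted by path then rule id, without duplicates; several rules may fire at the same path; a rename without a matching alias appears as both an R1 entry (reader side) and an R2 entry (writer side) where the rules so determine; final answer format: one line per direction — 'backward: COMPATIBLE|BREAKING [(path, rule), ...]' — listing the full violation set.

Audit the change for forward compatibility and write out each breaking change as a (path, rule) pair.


forward: BREAKING [(checksum, R1)]

arrows below run writer -> reader for Event
forward on Event — v1 reading data written by v2:
  writer required, Color -> Color: reader status maps from writer status
  no writer field matches reader scores
  writer optional, Audit -> Audit: reader geo maps from writer geo
  writer optional, bytes -> bytes: reader checksum maps from writer checksum
  writer required, string -> string: reader geo.locale maps from writer geo.locale
  writer optional, float32 -> float32: reader geo.height maps from writer geo.height
  writer optional, float32 -> float32: reader geo.price maps from writer geo.price
  breaking: (checksum, R1)
  => forward verdict for Event: BREAKING, 1 violation(s)
checking off the Event differences that do not matter here:
  removed field scores from record Event -> no rule fires on it in Event's dialect; the asked verdict holds


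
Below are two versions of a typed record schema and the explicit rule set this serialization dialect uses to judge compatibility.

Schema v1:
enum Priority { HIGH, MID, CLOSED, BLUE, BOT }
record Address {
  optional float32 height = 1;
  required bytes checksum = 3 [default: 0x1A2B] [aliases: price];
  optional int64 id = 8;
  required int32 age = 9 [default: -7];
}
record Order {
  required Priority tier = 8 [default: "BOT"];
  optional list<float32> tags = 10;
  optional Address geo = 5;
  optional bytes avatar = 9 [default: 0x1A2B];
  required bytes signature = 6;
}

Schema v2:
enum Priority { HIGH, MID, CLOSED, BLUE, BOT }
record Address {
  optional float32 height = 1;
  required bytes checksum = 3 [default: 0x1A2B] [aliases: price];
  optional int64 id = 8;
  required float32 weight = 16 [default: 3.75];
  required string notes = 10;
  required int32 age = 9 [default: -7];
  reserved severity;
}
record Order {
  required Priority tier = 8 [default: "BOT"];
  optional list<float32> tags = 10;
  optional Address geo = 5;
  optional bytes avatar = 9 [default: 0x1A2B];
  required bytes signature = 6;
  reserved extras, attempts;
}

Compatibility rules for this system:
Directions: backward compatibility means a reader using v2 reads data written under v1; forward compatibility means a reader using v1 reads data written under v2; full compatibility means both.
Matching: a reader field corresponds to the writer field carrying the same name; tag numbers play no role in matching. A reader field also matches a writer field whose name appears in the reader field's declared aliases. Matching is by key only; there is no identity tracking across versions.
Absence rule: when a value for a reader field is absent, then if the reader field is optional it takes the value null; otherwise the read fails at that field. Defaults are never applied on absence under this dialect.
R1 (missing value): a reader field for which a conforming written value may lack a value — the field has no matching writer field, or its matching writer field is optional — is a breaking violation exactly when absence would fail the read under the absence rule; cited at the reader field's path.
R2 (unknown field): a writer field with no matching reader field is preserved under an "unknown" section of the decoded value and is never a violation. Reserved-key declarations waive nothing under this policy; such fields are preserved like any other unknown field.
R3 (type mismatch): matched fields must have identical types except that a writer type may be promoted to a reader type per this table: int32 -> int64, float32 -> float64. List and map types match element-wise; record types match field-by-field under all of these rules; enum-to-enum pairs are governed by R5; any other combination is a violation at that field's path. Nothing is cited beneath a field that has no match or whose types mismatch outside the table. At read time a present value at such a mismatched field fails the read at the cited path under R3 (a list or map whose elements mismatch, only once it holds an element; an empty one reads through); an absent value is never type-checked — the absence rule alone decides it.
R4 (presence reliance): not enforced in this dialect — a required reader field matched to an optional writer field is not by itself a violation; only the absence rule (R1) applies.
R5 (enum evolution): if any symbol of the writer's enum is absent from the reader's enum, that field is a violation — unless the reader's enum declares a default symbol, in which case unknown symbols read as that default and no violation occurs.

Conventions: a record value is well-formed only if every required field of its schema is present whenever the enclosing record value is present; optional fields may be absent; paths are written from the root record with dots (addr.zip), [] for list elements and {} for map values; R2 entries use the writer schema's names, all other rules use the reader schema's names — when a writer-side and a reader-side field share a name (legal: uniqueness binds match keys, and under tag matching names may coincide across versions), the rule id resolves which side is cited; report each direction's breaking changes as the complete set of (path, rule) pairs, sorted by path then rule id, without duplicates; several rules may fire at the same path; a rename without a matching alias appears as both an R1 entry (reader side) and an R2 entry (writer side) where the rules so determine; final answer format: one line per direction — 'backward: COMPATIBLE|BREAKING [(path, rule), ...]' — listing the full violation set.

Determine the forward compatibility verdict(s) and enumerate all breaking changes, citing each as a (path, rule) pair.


forward: COMPATIBLE []

each type pair in Order: writer, then reader
checking forward for Order: reader v1 against writer v2:
  tier <- tier (Priority -> Priority, writer required)
  tags <- tags (list<float32> -> list<float32>, writer optional)
  geo <- geo (Address -> Address, writer optional)
  avatar <- avatar (bytes -> bytes, writer optional)
  signature <- signature (bytes -> bytes, writer required)
  geo.height <- geo.height (float32 -> float32, writer optional)
  geo.checksum <- geo.checksum (bytes -> bytes, writer required)
  geo.id <- geo.id (int64 -> int64, writer optional)
  geo.age <- geo.age (int32 -> int32, writer required)
  leftover writer field: geo.weight
  leftover writer field: geo.notes
  => forward verdict for Order: COMPATIBLE, no violations
the rest of the Order diff is inert for this question:
  added field weight to record Address: required float32, tag 16, default 3.75 (in v2 it sits immediately before age) -> fires only in the backward direction of Order, which is not asked here
  added field notes to record Address: required string, tag 10 (in v2 it sits immediately before age) -> fires only in the backward direction of Order, which is not asked here


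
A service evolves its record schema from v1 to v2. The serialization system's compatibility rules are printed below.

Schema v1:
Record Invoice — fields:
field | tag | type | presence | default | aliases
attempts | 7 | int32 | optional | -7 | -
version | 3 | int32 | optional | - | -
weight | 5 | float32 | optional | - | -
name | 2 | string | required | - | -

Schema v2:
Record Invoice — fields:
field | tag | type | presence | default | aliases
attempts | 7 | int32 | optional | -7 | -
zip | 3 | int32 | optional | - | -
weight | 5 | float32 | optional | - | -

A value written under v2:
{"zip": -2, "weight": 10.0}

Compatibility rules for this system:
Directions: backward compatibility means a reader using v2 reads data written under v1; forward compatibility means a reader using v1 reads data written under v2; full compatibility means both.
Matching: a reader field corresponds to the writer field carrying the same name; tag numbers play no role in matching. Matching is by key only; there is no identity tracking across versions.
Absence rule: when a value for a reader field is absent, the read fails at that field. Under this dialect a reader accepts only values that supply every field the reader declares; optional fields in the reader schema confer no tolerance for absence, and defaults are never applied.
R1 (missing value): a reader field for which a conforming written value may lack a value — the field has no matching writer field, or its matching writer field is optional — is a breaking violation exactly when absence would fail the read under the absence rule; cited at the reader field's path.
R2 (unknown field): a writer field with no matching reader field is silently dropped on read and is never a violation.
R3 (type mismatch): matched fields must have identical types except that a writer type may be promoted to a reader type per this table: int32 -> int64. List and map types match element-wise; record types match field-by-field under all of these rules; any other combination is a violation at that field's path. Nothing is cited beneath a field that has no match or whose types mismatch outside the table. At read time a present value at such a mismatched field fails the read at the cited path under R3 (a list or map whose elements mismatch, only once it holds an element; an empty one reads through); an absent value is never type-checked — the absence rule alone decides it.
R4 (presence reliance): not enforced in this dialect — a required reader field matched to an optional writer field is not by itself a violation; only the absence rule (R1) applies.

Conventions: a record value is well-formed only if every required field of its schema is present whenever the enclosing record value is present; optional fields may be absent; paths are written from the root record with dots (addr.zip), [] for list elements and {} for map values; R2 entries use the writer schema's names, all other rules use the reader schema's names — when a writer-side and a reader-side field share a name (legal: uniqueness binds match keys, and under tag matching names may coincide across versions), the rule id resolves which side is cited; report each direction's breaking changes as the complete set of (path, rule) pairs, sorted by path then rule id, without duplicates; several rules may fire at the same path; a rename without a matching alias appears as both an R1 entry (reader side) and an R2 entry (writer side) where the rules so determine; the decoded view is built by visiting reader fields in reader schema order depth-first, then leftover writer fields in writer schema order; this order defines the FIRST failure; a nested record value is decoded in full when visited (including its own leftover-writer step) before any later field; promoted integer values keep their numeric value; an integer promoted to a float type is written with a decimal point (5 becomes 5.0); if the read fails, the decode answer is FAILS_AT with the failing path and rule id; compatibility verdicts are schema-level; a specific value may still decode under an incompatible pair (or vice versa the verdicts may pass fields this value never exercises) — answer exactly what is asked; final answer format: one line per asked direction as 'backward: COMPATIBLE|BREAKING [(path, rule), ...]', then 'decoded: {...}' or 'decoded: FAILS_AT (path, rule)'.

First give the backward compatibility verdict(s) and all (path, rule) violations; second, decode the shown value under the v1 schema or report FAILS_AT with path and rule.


backward: BREAKING [(attempts, R1), (weight, R1), (zip, R1)]; decoded: FAILS_AT (attempts, R1)

in Invoice below, arrows point writer -> reader
backward pass over Invoice, reader schema v2, writer schema v1:
  attempts <- attempts (int32 -> int32, writer optional)
  zip has no writer counterpart
  weight <- weight (float32 -> float32, writer optional)
  writer version: unknown to reader
  writer name: unknown to reader
  rule R1 violated at attempts
  rule R1 violated at weight
  rule R1 violated at zip
  backward on Invoice therefore BREAKING (3)
decoding the Invoice value with the v1 reader:
  read fails at attempts under R1 (no fill)
  => FAILS_AT (attempts, R1)
checking off the Invoice differences that do not matter here:
  removed field name from record Invoice -> matters only for Invoice's forward compatibility — outside the asked direction


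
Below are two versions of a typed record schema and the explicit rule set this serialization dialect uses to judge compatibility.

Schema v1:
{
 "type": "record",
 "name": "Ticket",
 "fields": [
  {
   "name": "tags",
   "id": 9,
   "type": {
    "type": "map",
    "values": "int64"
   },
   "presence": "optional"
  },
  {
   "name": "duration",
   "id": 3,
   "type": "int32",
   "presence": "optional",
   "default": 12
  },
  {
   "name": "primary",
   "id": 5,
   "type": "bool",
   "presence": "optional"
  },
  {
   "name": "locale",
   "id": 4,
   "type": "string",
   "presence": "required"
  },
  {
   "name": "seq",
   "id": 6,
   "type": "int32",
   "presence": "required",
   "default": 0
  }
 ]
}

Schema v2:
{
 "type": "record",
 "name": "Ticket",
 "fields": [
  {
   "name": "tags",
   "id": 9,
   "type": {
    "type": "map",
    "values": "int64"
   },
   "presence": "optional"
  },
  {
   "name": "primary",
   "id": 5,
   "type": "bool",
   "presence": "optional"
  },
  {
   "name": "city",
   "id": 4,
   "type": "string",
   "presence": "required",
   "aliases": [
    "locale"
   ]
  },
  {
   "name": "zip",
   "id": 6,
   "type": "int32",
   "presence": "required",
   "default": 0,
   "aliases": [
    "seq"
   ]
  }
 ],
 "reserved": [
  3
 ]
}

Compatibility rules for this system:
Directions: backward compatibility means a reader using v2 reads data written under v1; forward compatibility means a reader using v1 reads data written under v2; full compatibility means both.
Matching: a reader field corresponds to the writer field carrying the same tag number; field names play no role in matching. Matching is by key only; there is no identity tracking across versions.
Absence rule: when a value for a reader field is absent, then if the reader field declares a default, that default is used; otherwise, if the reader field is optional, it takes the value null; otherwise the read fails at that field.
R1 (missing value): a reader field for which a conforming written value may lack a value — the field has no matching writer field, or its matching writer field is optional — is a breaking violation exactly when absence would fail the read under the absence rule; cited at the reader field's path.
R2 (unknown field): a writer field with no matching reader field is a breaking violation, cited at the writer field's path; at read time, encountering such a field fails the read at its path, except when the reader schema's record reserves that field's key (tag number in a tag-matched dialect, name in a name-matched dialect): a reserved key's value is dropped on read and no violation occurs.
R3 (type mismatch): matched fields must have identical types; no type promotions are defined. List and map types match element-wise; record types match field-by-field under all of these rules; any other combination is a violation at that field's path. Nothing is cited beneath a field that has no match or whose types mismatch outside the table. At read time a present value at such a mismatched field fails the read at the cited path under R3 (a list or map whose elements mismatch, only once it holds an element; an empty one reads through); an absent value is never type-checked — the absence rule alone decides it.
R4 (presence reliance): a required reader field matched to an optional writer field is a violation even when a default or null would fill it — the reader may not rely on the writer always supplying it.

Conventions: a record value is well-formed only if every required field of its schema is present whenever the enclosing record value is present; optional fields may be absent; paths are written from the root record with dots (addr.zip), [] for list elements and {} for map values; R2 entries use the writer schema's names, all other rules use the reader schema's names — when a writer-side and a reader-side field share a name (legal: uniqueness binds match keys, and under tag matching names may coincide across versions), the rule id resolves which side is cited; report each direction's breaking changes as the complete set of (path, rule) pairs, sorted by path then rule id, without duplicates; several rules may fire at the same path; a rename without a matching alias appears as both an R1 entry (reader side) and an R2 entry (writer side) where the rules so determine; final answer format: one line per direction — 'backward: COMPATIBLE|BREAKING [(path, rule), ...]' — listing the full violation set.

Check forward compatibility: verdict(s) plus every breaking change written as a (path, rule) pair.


forward: COMPATIBLE []

the writer's type comes first in each Ticket pair
checking forward for Ticket: reader v1 against writer v2:
  writer optional, map<string, int64> -> map<string, int64>: reader tags maps from writer tags
  duration: no writer-side match
  writer optional, bool -> bool: reader primary maps from writer primary
  writer required, string -> string: reader locale maps from writer city
  writer required, int32 -> int32: reader seq maps from writer zip
  => forward verdict for Ticket: COMPATIBLE, no violations
remaining Ticket differences; none change what is asked:
  renamed field seq to zip in record Ticket (alias seq declared on the renamed field) -> inert for the asked Ticket verdict: nothing fires
  renamed field locale to city in record Ticket (alias locale declared on the renamed field) -> inert for the asked Ticket verdict: nothing fires
  removed field duration from record Ticket (its key 3 joins the reserved list) -> inert for the asked Ticket verdict: nothing fires
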